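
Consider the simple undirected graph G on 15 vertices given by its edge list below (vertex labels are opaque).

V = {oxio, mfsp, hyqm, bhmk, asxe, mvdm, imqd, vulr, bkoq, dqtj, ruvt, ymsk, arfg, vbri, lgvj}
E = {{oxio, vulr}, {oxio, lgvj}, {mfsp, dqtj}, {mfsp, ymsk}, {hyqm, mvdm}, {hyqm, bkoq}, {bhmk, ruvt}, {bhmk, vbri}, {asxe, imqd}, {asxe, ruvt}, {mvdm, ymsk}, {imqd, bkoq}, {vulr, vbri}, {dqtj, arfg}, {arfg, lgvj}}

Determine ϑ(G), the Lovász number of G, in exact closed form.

N(vbri) = {bhmk, vulr}, |N(vbri)| = 2.
deg(arfg) = 2; N(arfg) = {dqtj, lgvj}.
deg(ruvt) = 2; N(ruvt) = {bhmk, asxe}.
Vertex bkoq has 2 neighbors: hyqm, imqd.
Every vertex has degree 2 (N=15); the odd cycle C_{15}.
Distinct eigenvalues (to 4 d.p.): [2.0, 1.8271, 1.3383, 0.618, -0.2091, -1.0, -1.618, -1.9563].
ϑ = −N·λ_min/(λ_max−λ_min) = −15·(-2*cos(pi/15))/(2−(-2*cos(pi/15))) = 15*cos(pi/15)/(cos(pi/15) + 1).
≈ 7.41715 (to 5 d.p.).
α=7, χ(Ḡ)=8; ϑ=15*cos(pi/15)/(cos(pi/15) + 1) lies between (both strict).

15*cos(pi/15)/(cos(pi/15) + 1)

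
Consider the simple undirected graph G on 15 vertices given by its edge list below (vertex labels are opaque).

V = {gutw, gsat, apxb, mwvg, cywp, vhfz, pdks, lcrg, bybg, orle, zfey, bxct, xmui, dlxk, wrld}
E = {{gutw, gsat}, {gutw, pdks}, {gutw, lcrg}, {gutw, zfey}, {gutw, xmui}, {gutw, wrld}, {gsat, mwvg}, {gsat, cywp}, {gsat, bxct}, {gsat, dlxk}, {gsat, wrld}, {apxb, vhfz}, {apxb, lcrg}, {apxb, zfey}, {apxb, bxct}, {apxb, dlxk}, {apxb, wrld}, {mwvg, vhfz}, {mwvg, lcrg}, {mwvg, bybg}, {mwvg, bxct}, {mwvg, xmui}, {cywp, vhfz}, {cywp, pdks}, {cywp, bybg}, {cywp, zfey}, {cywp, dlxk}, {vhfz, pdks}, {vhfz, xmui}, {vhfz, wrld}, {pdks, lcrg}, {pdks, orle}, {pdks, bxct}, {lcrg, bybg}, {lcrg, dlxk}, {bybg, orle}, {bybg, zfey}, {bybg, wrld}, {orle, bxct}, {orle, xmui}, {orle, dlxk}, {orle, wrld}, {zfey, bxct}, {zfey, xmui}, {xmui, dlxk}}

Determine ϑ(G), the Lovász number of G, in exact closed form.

5

N(cywp) = {gsat, vhfz, pdks, bybg, zfey, dlxk}, |N(cywp)| = 6.
Vertex wrld has 6 neighbors: gutw, gsat, apxb, vhfz, bybg, orle.
deg(vhfz) = 6; N(vhfz) = {apxb, mwvg, cywp, pdks, xmui, wrld}.
Vertex orle has 6 neighbors: pdks, bybg, bxct, xmui, dlxk, wrld.
Every vertex has degree 6 (N=15); this is K(6,2), the Kneser graph.
The 3 distinct eigenvalues: [6.0, 1.0, -3.0].
ϑ = −N·λ_min/(λ_max−λ_min) = −15·(-3)/(6−(-3)) = 5.
ϑ(G) ≈ 5.000000.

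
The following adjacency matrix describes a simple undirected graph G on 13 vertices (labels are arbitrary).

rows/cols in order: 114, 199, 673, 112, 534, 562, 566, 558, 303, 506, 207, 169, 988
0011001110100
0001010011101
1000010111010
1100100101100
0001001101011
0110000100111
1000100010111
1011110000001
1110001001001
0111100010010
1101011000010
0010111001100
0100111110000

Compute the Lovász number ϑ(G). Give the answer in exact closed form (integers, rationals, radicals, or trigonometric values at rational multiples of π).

sqrt(13)

N(562) = {199, 673, 558, 207, 169, 988}, |N(562)| = 6.
deg(114) = 6; N(114) = {673, 112, 566, 558, 303, 207}.
N(303) = {114, 199, 673, 566, 506, 988}, |N(303)| = 6.
deg(566) = 6; N(566) = {114, 534, 303, 207, 169, 988}.
6-regular, N=13; strongly regular (13,6,2,3).
spec(A) ≈ [6.0, 1.303, -2.303] (distinct, 3 d.p.).
With N=13: ϑ(G) = 13·(-(-sqrt(13)/2 - 1/2))/(6−(-sqrt(13)/2 - 1/2)) = sqrt(13).
ϑ(G) ≈ 3.60555.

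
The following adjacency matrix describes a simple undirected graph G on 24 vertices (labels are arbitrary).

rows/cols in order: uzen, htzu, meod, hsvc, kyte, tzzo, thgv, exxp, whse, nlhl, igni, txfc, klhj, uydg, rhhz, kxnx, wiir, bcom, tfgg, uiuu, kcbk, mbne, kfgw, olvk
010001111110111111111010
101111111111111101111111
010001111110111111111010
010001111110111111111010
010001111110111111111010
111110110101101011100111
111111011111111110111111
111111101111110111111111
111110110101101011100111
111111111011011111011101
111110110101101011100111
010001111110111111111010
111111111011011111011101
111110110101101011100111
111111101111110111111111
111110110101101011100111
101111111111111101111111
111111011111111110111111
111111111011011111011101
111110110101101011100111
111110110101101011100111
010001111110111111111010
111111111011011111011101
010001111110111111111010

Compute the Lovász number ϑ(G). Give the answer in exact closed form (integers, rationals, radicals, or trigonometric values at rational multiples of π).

Vertex exxp has 22 neighbors: uzen, htzu, meod, hsvc, kyte, tzzo, thgv, whse, nlhl, igni, txfc, klhj, uydg, kxnx, wiir, bcom, tfgg, uiuu, kcbk, mbne, kfgw, olvk.
N(txfc) = {htzu, tzzo, thgv, exxp, whse, nlhl, igni, klhj, uydg, rhhz, kxnx, wiir, bcom, tfgg, uiuu, kcbk, kfgw}, |N(txfc)| = 17.
N(hsvc) = {htzu, tzzo, thgv, exxp, whse, nlhl, igni, klhj, uydg, rhhz, kxnx, wiir, bcom, tfgg, uiuu, kcbk, kfgw}, |N(hsvc)| = 17.
Vertex kxnx has 17 neighbors: uzen, htzu, meod, hsvc, kyte, thgv, exxp, nlhl, txfc, klhj, rhhz, wiir, bcom, tfgg, mbne, kfgw, olvk.
6 parts of sizes [7, 7, 4, 2, 2, 2]; α(G) = 7 = ϑ (perfect).
= 7.000000… (decimal).
α=7, χ(Ḡ)=7; ϑ=7 lies between (collapsed).

7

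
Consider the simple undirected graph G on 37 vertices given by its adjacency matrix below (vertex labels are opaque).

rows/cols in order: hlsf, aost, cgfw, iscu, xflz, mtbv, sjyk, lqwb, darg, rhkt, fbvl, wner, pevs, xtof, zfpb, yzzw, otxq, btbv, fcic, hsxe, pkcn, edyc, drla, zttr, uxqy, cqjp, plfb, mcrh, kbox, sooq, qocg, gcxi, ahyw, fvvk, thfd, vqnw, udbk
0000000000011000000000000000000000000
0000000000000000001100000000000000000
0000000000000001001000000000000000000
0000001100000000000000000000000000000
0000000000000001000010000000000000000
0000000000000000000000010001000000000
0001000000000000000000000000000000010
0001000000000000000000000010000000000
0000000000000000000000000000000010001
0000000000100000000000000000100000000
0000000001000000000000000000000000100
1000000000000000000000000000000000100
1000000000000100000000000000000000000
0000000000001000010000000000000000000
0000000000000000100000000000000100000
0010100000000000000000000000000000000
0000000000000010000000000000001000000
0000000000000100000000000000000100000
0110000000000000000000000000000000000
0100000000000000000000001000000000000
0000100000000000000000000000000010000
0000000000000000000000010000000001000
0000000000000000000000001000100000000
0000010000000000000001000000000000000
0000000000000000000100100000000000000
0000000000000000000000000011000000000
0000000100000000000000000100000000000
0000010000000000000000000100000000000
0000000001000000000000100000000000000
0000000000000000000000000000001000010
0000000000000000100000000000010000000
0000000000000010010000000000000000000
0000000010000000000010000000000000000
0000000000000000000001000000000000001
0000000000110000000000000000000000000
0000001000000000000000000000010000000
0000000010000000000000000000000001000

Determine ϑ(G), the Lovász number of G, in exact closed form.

N(wner) = {hlsf, thfd}, |N(wner)| = 2.
deg(fcic) = 2; N(fcic) = {aost, cgfw}.
deg(kbox) = 2; N(kbox) = {rhkt, drla}.
Vertex iscu has 2 neighbors: sjyk, lqwb.
deg(v) = 2 for all v (|V|=37); a single 37-cycle (edge-transitive).
The 19 distinct eigenvalues: [2.0, 1.971, 1.886, 1.746, 1.556, 1.321, 1.049, 0.746, 0.421, 0.085, -0.254, -0.586, -0.9, -1.189, -1.444, -1.657, -1.822, -1.935, -1.993].
ϑ = −N·λ_min/(λ_max−λ_min) = −37·(-2*cos(pi/37))/(2−(-2*cos(pi/37))) = 37*cos(pi/37)/(cos(pi/37) + 1).
ϑ(G) ≈ 18.466617.
18 ≤ 37*cos(pi/37)/(cos(pi/37) + 1) ≤ 19: both strict.

37*cos(pi/37)/(cos(pi/37) + 1)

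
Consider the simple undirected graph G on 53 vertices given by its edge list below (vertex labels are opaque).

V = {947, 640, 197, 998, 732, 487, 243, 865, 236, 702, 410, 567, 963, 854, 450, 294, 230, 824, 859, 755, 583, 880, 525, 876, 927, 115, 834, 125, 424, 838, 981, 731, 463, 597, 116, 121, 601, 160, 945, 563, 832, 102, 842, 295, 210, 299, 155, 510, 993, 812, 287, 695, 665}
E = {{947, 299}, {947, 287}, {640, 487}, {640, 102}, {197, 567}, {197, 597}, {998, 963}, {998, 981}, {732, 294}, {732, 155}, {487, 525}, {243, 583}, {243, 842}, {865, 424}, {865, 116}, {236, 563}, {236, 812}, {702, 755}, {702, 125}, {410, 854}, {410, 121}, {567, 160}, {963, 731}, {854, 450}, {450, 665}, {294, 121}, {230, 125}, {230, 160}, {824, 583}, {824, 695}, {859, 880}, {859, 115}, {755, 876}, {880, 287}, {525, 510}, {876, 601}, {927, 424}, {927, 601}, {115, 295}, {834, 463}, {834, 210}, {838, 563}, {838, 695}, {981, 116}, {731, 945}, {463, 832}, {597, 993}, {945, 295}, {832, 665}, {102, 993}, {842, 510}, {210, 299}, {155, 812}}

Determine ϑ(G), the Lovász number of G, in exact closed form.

N(732) = {294, 155}, |N(732)| = 2.
Vertex 665 has 2 neighbors: 450, 832.
deg(597) = 2; N(597) = {197, 993}.
deg(525) = 2; N(525) = {487, 510}.
Regular of degree 2 on 53 vertices: a single 53-cycle (edge-transitive).
The 27 distinct eigenvalues: [2.0, 1.985962, 1.944046, 1.874839, 1.779314, 1.658811, 1.515022, 1.349966, 1.165959, 0.965584, 0.751655, 0.527174, 0.295293, 0.059267, -0.177592, -0.411957, -0.64054, -0.86013, -1.067647, -1.260176, -1.435015, -1.589709, -1.722087, -1.830291, -1.912802, -1.968461, -1.996487].
With N=53: ϑ(G) = 53·(-(-1)*2*cos(pi/53))/(2−(-2*cos(pi/53))) = 53*cos(pi/53)/(cos(pi/53) + 1).
≈ 26.476708993 (to 9 d.p.).
α=26, χ(Ḡ)=27; ϑ=53*cos(pi/53)/(cos(pi/53) + 1) lies between (both strict).

53*cos(pi/53)/(cos(pi/53) + 1)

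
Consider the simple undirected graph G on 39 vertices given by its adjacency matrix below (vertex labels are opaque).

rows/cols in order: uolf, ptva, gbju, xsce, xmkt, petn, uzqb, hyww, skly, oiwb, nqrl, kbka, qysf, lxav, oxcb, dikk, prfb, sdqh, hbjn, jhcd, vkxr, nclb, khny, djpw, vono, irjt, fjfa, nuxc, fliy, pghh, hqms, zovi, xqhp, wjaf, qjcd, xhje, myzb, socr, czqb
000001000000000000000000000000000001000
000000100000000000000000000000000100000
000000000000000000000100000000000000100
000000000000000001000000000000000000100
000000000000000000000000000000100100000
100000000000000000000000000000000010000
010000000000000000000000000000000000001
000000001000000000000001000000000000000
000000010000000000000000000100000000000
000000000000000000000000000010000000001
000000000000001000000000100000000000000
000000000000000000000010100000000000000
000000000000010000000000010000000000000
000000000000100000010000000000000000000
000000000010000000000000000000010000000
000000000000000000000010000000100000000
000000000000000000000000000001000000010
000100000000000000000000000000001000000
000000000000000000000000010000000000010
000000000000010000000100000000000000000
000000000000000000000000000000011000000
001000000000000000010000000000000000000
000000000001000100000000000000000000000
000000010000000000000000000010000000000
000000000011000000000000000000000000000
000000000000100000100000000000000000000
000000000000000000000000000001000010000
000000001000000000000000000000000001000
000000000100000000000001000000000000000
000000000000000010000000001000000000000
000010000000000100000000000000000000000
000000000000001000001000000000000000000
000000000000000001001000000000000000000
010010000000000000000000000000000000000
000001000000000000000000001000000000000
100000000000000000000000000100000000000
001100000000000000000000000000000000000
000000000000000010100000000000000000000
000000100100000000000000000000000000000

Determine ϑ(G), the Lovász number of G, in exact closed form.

39*cos(pi/39)/(cos(pi/39) + 1)

Vertex dikk has 2 neighbors: khny, hqms.
Vertex oiwb has 2 neighbors: fliy, czqb.
Vertex vono has 2 neighbors: nqrl, kbka.
N(wjaf) = {ptva, xmkt}, |N(wjaf)| = 2.
39-vertex 2-regular graph: the odd cycle C_{39}.
spec(A) ≈ [2.0, 1.974, 1.897, 1.771, 1.599, 1.385, 1.136, 0.857, 0.556, 0.241, -0.081, -0.4, -0.709, -1.0, -1.265, -1.497, -1.69, -1.84, -1.942, -1.994] (distinct, 3 d.p.).
Lovász (edge-transitive): ϑ = −39·(-2*cos(pi/39))/((2)−(-2*cos(pi/39))) = 39*cos(pi/39)/(cos(pi/39) + 1).
ϑ(G) ≈ 19.46833.
19 ≤ 39*cos(pi/39)/(cos(pi/39) + 1) ≤ 20: both strict.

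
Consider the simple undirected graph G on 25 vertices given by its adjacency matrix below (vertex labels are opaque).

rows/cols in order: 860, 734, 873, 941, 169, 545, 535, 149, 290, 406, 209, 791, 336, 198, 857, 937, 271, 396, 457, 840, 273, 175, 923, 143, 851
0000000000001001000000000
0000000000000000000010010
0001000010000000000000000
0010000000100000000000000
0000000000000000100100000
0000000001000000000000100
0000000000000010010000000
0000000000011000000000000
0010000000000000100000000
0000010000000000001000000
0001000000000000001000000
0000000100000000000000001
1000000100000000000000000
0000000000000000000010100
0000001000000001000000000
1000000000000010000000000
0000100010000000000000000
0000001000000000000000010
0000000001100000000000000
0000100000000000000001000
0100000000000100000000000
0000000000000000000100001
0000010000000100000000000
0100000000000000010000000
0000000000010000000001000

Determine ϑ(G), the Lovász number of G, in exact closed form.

25*cos(pi/25)/(cos(pi/25) + 1)

N(857) = {535, 937}, |N(857)| = 2.
deg(209) = 2; N(209) = {941, 457}.
Vertex 143 has 2 neighbors: 734, 396.
N(791) = {149, 851}, |N(791)| = 2.
deg(v) = 2 for all v (|V|=25); a single 25-cycle (edge-transitive).
The 13 distinct eigenvalues: [2.0, 1.937, 1.753, 1.458, 1.072, 0.618, 0.126, -0.375, -0.852, -1.275, -1.618, -1.86, -1.984].
Lovász (edge-transitive): ϑ = −25·(-2*cos(pi/25))/((2)−(-2*cos(pi/25))) = 25*cos(pi/25)/(cos(pi/25) + 1).
= 12.450522… (decimal).
12 ≤ 25*cos(pi/25)/(cos(pi/25) + 1) ≤ 13: both strict.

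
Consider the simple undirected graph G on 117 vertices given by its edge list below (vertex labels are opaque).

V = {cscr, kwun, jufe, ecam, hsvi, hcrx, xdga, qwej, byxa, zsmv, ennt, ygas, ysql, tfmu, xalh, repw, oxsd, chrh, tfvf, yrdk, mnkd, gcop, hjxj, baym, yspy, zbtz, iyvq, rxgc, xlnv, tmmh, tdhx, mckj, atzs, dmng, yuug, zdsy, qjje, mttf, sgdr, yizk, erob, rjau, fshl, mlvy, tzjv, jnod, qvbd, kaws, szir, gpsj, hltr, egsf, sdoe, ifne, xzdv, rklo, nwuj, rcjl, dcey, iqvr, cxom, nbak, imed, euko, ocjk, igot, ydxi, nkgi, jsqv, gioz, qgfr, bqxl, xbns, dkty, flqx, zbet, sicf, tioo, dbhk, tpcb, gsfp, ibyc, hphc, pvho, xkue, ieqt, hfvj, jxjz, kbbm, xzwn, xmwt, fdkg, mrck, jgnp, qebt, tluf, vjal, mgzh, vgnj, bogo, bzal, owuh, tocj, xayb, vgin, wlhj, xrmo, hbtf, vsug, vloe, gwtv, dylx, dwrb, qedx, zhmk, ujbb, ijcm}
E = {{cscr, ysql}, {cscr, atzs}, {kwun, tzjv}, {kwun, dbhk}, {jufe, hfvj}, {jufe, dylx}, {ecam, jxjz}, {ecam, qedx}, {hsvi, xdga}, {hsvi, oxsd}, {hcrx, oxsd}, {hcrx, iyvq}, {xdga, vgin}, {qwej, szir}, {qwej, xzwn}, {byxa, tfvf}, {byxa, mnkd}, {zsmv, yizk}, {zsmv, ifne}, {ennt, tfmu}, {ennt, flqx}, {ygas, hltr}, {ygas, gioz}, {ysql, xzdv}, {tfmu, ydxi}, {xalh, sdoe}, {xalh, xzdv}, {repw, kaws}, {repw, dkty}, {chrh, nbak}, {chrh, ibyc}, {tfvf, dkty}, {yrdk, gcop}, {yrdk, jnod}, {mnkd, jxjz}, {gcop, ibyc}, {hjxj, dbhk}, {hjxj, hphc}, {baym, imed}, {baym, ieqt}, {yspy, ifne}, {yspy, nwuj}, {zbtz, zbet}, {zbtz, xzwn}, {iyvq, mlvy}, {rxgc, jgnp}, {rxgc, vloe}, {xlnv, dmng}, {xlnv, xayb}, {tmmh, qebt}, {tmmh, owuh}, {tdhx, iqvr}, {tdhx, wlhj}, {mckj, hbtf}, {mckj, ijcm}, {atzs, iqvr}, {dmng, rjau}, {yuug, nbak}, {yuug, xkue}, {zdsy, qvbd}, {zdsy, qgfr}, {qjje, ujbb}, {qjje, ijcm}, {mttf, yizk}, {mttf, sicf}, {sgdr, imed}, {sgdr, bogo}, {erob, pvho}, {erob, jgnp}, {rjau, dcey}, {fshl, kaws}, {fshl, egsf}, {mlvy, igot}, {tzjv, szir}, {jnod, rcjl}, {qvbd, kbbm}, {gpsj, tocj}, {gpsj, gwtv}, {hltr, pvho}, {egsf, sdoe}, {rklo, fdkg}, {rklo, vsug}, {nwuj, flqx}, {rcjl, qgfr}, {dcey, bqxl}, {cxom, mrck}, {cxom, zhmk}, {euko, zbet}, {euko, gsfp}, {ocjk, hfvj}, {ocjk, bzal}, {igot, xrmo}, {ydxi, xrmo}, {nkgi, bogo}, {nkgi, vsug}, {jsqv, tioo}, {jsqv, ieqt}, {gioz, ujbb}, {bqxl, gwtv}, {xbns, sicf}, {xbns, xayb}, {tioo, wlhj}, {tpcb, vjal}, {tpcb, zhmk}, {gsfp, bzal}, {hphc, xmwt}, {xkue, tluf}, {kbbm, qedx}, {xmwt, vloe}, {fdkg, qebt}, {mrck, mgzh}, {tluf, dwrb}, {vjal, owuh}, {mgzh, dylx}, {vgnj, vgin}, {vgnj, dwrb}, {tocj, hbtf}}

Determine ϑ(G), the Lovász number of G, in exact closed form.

Vertex pvho has 2 neighbors: erob, hltr.
deg(ijcm) = 2; N(ijcm) = {mckj, qjje}.
Vertex qebt has 2 neighbors: tmmh, fdkg.
Vertex ibyc has 2 neighbors: chrh, gcop.
117-vertex 2-regular graph: connected 2-regular on 117 ⇒ C_{117}.
spec(A) ≈ [2.0, 1.99712, 1.98848, 1.9741, 1.95403, 1.92833, 1.89707, 1.86034, 1.81825, 1.77091, 1.71847, 1.66107, 1.59889, 1.53209, 1.46087, 1.38545, 1.30603, 1.22284, 1.13613, 1.04614, 0.95314, 0.85739, 0.75916, 0.65875, 0.55643, 0.45252, 0.3473, 0.24107, 0.13416, 0.02685, -0.08053, -0.18768, -0.29429, -0.40005, -0.50466, -0.60781, -0.70921, -0.80856, -0.90559, -1.0, -1.09153, -1.17991, -1.26489, -1.34622, -1.42367, -1.49702, -1.56605, -1.63057, -1.69038, -1.74532, -1.79523, -1.83996, -1.87939, -1.91339, -1.94188, -1.96478, -1.982, -1.99351, -1.99928] (distinct, 5 d.p.).
With N=117: ϑ(G) = 117·(-(-1)*2*cos(pi/117))/(2−(-2*cos(pi/117))) = 117*cos(pi/117)/(cos(pi/117) + 1).
ϑ(G) ≈ 58.48945428.
Sandwich: α(G)=58 ≤ ϑ(G)=117*cos(pi/117)/(cos(pi/117) + 1) ≤ χ(Ḡ)=59 (both strict).

117*cos(pi/117)/(cos(pi/117) + 1)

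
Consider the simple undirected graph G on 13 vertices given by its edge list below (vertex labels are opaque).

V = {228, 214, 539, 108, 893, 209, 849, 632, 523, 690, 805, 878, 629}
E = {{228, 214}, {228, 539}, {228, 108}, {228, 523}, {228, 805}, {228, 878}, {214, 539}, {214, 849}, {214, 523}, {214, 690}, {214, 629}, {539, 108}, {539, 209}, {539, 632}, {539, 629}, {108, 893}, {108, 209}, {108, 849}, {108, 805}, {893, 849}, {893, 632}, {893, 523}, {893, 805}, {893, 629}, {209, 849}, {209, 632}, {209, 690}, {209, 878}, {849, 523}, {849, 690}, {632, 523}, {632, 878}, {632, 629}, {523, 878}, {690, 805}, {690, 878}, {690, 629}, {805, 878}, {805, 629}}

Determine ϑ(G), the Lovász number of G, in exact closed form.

deg(209) = 6; N(209) = {539, 108, 849, 632, 690, 878}.
N(632) = {539, 893, 209, 523, 878, 629}, |N(632)| = 6.
deg(805) = 6; N(805) = {228, 108, 893, 690, 878, 629}.
Vertex 228 has 6 neighbors: 214, 539, 108, 523, 805, 878.
G on 13 vertices is 6-regular; strongly regular (13,6,2,3).
A has 3 distinct eigenvalues ≈ [6.0, 1.302776, -2.302776].
Lovász (edge-transitive): ϑ = −13·(-sqrt(13)/2 - 1/2)/((6)−(-sqrt(13)/2 - 1/2)) = sqrt(13).
= 3.60555128… (decimal).

sqrt(13)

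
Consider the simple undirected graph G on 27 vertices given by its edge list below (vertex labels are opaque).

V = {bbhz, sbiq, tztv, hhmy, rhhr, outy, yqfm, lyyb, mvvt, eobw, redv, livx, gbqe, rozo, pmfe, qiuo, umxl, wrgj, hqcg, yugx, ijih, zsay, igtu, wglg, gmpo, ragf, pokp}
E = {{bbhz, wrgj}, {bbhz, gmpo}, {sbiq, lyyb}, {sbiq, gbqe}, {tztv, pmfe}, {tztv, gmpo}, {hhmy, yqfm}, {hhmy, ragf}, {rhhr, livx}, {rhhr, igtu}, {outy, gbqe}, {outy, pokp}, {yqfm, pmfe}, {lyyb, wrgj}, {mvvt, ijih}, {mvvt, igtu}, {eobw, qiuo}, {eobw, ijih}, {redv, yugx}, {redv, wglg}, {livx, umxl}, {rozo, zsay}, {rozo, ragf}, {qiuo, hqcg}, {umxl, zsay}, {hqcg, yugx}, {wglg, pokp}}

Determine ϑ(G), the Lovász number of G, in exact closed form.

deg(wglg) = 2; N(wglg) = {redv, pokp}.
Vertex lyyb has 2 neighbors: sbiq, wrgj.
deg(ijih) = 2; N(ijih) = {mvvt, eobw}.
N(yqfm) = {hhmy, pmfe}, |N(yqfm)| = 2.
deg(v) = 2 for all v (|V|=27); a single 27-cycle (edge-transitive).
The 14 distinct eigenvalues: [2.0, 1.9461, 1.7873, 1.5321, 1.1943, 0.7922, 0.3473, -0.1163, -0.5736, -1.0, -1.3725, -1.671, -1.8794, -1.9865].
Lovász: ϑ = −27(-2*cos(pi/27))/(2+-(-1)*2*cos(pi/27)) = 27*cos(pi/27)/(cos(pi/27) + 1).
ϑ(G) ≈ 13.45420409.
Sandwich: α(G)=13 ≤ ϑ(G)=27*cos(pi/27)/(cos(pi/27) + 1) ≤ χ(Ḡ)=14 (both strict).

27*cos(pi/27)/(cos(pi/27) + 1)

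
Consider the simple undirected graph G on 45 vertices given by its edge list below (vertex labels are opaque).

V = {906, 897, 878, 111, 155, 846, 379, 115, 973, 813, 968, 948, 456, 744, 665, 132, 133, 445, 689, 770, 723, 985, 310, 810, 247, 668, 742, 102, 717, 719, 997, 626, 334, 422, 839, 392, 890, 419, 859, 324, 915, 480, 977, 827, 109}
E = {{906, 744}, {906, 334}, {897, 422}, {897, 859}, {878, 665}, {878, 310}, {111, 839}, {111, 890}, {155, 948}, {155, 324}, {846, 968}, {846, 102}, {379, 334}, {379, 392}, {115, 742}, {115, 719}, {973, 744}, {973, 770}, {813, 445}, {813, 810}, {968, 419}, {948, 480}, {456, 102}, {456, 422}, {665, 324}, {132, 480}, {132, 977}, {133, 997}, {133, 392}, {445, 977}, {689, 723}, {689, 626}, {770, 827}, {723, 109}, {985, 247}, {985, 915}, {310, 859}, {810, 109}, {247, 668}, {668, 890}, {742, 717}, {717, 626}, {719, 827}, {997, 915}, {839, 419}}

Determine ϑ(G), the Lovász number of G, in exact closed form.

45*cos(pi/45)/(cos(pi/45) + 1)

deg(132) = 2; N(132) = {480, 977}.
N(626) = {689, 717}, |N(626)| = 2.
N(115) = {742, 719}, |N(115)| = 2.
Vertex 419 has 2 neighbors: 968, 839.
2-regular, N=45; this is C_{45}, the 45-cycle.
spec(A) ≈ [2.0, 1.980536, 1.922523, 1.827091, 1.696096, 1.532089, 1.338261, 1.118386, 0.876742, 0.618034, 0.347296, 0.069799, -0.209057, -0.483844, -0.749213, -1.0, -1.231323, -1.43868, -1.618034, -1.765895, -1.879385, -1.956295, -1.995128] (distinct, 6 d.p.).
ϑ = −N·λ_min/(λ_max−λ_min) = −45·(-2*cos(pi/45))/(2−(-2*cos(pi/45))) = 45*cos(pi/45)/(cos(pi/45) + 1).
ϑ(G) ≈ 22.4725621.
Lovász sandwich 22 ≤ 45*cos(pi/45)/(cos(pi/45) + 1) ≤ 23: both strict.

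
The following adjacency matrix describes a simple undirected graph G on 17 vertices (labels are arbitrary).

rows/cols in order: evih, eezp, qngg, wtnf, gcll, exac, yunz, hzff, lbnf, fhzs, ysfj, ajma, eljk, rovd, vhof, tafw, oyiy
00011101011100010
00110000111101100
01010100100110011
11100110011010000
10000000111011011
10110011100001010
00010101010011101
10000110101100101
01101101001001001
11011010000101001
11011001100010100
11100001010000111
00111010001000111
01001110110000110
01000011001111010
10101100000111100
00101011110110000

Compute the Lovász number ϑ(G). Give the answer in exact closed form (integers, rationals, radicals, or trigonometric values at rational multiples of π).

sqrt(17)

N(lbnf) = {eezp, qngg, gcll, exac, hzff, ysfj, rovd, oyiy}, |N(lbnf)| = 8.
Vertex ysfj has 8 neighbors: evih, eezp, wtnf, gcll, hzff, lbnf, eljk, vhof.
N(fhzs) = {evih, eezp, wtnf, gcll, yunz, ajma, rovd, oyiy}, |N(fhzs)| = 8.
Vertex yunz has 8 neighbors: wtnf, exac, hzff, fhzs, eljk, rovd, vhof, oyiy.
Regular of degree 8 on 17 vertices: SR(17,8,3,4) — a Paley graph.
A has 3 distinct eigenvalues ≈ [8.0, 1.562, -2.562].
Lovász (edge-transitive): ϑ = −17·(-sqrt(17)/2 - 1/2)/((8)−(-sqrt(17)/2 - 1/2)) = sqrt(17).
≈ 4.12311 (to 5 d.p.).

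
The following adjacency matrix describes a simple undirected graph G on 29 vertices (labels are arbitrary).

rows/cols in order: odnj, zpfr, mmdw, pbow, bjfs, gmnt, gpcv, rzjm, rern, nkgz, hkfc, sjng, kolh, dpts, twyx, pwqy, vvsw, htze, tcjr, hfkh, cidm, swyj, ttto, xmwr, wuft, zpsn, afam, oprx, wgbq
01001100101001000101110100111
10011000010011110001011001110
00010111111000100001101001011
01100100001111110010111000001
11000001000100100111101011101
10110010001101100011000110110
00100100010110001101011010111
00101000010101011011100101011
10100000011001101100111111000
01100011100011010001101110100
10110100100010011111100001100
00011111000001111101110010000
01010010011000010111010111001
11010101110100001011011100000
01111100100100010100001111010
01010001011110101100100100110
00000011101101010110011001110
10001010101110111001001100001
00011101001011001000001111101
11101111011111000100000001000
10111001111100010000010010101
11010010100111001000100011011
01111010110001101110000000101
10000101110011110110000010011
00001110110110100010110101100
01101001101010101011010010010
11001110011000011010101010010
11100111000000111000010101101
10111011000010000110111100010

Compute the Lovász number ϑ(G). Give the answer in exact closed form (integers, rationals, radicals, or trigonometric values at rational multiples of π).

Vertex hkfc has 14 neighbors: odnj, mmdw, pbow, gmnt, rern, kolh, pwqy, vvsw, htze, tcjr, hfkh, cidm, zpsn, afam.
deg(kolh) = 14; N(kolh) = {zpfr, pbow, gpcv, nkgz, hkfc, pwqy, htze, tcjr, hfkh, swyj, xmwr, wuft, zpsn, wgbq}.
N(odnj) = {zpfr, bjfs, gmnt, rern, hkfc, dpts, htze, hfkh, cidm, swyj, xmwr, afam, oprx, wgbq}, |N(odnj)| = 14.
Vertex sjng has 14 neighbors: pbow, bjfs, gmnt, gpcv, rzjm, dpts, twyx, pwqy, vvsw, htze, hfkh, cidm, swyj, wuft.
deg(v) = 14 for all v (|V|=29); SR(29,14,6,7) — a Paley graph.
spec(A) ≈ [14.0, 2.192582, -3.192582] (distinct, 6 d.p.).
−29·(-sqrt(29)/2 - 1/2) / ((14)−(-sqrt(29)/2 - 1/2)) = sqrt(29) = ϑ(G).
≈ 5.385165 (to 6 d.p.).

sqrt(29)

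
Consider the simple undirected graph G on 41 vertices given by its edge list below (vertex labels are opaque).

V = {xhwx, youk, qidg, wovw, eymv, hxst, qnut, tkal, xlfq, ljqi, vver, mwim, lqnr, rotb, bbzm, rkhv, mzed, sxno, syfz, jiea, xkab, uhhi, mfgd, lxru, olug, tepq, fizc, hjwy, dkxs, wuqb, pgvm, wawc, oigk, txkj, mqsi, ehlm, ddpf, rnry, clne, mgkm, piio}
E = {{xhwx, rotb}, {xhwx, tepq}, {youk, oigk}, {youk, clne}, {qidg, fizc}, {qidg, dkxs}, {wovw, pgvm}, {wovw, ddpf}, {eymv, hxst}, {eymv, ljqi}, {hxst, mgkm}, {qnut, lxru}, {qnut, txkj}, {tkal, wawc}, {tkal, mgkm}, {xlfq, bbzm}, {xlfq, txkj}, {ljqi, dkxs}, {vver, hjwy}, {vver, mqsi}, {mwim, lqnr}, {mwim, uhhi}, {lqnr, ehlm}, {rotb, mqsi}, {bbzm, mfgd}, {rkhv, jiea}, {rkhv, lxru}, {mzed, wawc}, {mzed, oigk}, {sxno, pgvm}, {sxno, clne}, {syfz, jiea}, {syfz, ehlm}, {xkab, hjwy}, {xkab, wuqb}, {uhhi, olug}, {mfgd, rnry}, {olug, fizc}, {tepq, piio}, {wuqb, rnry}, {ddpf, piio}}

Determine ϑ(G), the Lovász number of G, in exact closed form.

41*cos(pi/41)/(cos(pi/41) + 1)

deg(fizc) = 2; N(fizc) = {qidg, olug}.
Vertex ddpf has 2 neighbors: wovw, piio.
deg(wawc) = 2; N(wawc) = {tkal, mzed}.
deg(mqsi) = 2; N(mqsi) = {vver, rotb}.
2-regular, N=41; this is C_{41}, the 41-cycle.
A has 21 distinct eigenvalues ≈ [2.0, 1.97656, 1.90679, 1.79233, 1.63586, 1.44104, 1.21245, 0.95544, 0.67603, 0.38078, 0.07661, -0.22937, -0.52996, -0.81814, -1.08714, -1.33065, -1.54298, -1.71914, -1.855, -1.94739, -1.99413].
λ_max=2, λ_min=-2*cos(pi/41); ϑ = −41·λ_min/(λ_max−λ_min) = 41*cos(pi/41)/(cos(pi/41) + 1).
≈ 20.4699 (to 4 d.p.).
Lovász sandwich 20 ≤ 41*cos(pi/41)/(cos(pi/41) + 1) ≤ 21: both strict.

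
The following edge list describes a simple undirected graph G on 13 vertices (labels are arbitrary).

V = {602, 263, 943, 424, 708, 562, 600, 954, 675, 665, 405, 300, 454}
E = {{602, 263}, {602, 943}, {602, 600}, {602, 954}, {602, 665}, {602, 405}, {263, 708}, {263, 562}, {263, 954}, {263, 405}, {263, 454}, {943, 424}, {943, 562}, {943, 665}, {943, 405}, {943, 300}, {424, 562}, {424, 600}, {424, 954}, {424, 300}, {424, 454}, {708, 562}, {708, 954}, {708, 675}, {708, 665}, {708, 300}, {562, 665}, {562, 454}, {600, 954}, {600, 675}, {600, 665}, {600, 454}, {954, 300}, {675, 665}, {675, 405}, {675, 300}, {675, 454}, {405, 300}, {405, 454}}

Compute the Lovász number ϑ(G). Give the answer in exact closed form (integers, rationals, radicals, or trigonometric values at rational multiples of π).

N(943) = {602, 424, 562, 665, 405, 300}, |N(943)| = 6.
deg(424) = 6; N(424) = {943, 562, 600, 954, 300, 454}.
N(675) = {708, 600, 665, 405, 300, 454}, |N(675)| = 6.
N(708) = {263, 562, 954, 675, 665, 300}, |N(708)| = 6.
deg(v) = 6 for all v (|V|=13); SR(13,6,2,3) — a Paley graph.
A has 3 distinct eigenvalues ≈ [6.0, 1.30278, -2.30278].
Lovász (edge-transitive): ϑ = −13·(-sqrt(13)/2 - 1/2)/((6)−(-sqrt(13)/2 - 1/2)) = sqrt(13).
Numerically 3.60555128.

sqrt(13)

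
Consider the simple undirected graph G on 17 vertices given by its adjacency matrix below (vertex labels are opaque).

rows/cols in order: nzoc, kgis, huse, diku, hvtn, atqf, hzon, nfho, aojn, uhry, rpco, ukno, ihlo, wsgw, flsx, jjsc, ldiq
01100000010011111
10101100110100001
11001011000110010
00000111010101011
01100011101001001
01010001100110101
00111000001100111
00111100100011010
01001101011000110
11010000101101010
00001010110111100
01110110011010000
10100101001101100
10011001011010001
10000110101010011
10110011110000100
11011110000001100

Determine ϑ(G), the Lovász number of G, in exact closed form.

N(jjsc) = {nzoc, huse, diku, hzon, nfho, aojn, uhry, flsx}, |N(jjsc)| = 8.
N(wsgw) = {nzoc, diku, hvtn, nfho, uhry, rpco, ihlo, ldiq}, |N(wsgw)| = 8.
Vertex diku has 8 neighbors: atqf, hzon, nfho, uhry, ukno, wsgw, jjsc, ldiq.
deg(ihlo) = 8; N(ihlo) = {nzoc, huse, atqf, nfho, rpco, ukno, wsgw, flsx}.
deg(v) = 8 for all v (|V|=17); Paley(17): SR with (k,λ,μ)=(8,3,4).
Distinct eigenvalues (to 6 d.p.): [8.0, 1.561553, -2.561553].
Lovász: ϑ = −17(-sqrt(17)/2 - 1/2)/(8+-(-sqrt(17)/2 - 1/2)) = sqrt(17).
≈ 4.1231 (to 4 d.p.).

sqrt(17)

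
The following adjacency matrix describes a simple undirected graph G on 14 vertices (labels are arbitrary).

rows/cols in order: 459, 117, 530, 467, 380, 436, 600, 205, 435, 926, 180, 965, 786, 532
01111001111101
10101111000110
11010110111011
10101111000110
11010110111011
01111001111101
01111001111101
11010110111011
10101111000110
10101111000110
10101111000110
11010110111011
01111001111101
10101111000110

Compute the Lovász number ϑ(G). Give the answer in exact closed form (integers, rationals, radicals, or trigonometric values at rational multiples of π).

deg(530) = 10; N(530) = {459, 117, 467, 436, 600, 435, 926, 180, 786, 532}.
Vertex 965 has 10 neighbors: 459, 117, 467, 436, 600, 435, 926, 180, 786, 532.
Vertex 459 has 10 neighbors: 117, 530, 467, 380, 205, 435, 926, 180, 965, 532.
deg(180) = 8; N(180) = {459, 530, 380, 436, 600, 205, 965, 786}.
K_{6,4,4} (perfect); ϑ(G) = α(G) = max{6,4,4} = 6.
ϑ(G) ≈ 6.00000.
Sandwich: α(G)=6 ≤ ϑ(G)=6 ≤ χ(Ḡ)=6 (collapsed).

6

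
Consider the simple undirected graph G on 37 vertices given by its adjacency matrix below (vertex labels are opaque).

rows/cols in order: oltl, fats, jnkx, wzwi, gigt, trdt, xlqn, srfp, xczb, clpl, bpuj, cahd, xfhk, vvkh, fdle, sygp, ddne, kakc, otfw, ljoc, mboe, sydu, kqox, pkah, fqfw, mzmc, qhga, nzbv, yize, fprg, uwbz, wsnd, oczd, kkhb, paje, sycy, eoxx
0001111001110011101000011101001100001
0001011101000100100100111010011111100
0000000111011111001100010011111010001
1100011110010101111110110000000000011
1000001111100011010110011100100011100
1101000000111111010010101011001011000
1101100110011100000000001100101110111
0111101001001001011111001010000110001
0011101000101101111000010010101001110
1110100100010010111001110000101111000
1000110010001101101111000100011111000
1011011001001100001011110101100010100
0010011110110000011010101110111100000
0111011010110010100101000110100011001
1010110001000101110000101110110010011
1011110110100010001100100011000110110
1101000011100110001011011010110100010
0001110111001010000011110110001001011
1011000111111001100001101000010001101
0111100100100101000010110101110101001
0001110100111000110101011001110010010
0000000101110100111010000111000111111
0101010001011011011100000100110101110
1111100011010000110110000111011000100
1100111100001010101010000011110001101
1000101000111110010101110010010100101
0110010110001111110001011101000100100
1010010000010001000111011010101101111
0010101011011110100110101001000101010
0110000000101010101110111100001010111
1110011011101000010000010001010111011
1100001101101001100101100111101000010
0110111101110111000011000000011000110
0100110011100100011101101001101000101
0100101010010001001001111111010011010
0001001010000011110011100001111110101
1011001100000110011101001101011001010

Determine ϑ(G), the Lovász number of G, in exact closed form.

sqrt(37)

N(xczb) = {jnkx, wzwi, gigt, xlqn, bpuj, xfhk, vvkh, sygp, ddne, kakc, otfw, pkah, qhga, yize, uwbz, kkhb, paje, sycy}, |N(xczb)| = 18.
deg(pkah) = 18; N(pkah) = {oltl, fats, jnkx, wzwi, gigt, xczb, clpl, cahd, ddne, kakc, ljoc, mboe, mzmc, qhga, nzbv, fprg, uwbz, paje}.
deg(nzbv) = 18; N(nzbv) = {oltl, jnkx, trdt, cahd, sygp, ljoc, mboe, sydu, pkah, fqfw, qhga, yize, uwbz, wsnd, kkhb, paje, sycy, eoxx}.
N(mzmc) = {oltl, gigt, xlqn, bpuj, cahd, xfhk, vvkh, fdle, kakc, ljoc, sydu, kqox, pkah, qhga, fprg, wsnd, paje, eoxx}, |N(mzmc)| = 18.
Every vertex has degree 18 (N=37); strongly regular (37,18,8,9).
A has 3 distinct eigenvalues ≈ [18.0, 2.541381, -3.541381].
With N=37: ϑ(G) = 37·(-(-sqrt(37)/2 - 1/2))/(18−(-sqrt(37)/2 - 1/2)) = sqrt(37).
= 6.0828… (decimal).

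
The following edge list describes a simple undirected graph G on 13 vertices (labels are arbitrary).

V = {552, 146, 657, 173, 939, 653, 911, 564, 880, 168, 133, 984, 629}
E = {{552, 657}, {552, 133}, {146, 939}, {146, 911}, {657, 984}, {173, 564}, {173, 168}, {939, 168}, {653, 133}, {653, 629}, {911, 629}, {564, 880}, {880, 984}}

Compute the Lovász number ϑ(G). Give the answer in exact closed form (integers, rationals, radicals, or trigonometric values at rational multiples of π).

Vertex 653 has 2 neighbors: 133, 629.
deg(911) = 2; N(911) = {146, 629}.
Vertex 552 has 2 neighbors: 657, 133.
deg(880) = 2; N(880) = {564, 984}.
Regular of degree 2 on 13 vertices: connected 2-regular on 13 ⇒ C_{13}.
Distinct eigenvalues (to 3 d.p.): [2.0, 1.771, 1.136, 0.241, -0.709, -1.497, -1.942].
Lovász: ϑ = −13(-2*cos(pi/13))/(2+-(-1)*2*cos(pi/13)) = 13*cos(pi/13)/(cos(pi/13) + 1).
≈ 6.404169 (to 6 d.p.).
Lovász sandwich 6 ≤ 13*cos(pi/13)/(cos(pi/13) + 1) ≤ 7: both strict.

13*cos(pi/13)/(cos(pi/13) + 1)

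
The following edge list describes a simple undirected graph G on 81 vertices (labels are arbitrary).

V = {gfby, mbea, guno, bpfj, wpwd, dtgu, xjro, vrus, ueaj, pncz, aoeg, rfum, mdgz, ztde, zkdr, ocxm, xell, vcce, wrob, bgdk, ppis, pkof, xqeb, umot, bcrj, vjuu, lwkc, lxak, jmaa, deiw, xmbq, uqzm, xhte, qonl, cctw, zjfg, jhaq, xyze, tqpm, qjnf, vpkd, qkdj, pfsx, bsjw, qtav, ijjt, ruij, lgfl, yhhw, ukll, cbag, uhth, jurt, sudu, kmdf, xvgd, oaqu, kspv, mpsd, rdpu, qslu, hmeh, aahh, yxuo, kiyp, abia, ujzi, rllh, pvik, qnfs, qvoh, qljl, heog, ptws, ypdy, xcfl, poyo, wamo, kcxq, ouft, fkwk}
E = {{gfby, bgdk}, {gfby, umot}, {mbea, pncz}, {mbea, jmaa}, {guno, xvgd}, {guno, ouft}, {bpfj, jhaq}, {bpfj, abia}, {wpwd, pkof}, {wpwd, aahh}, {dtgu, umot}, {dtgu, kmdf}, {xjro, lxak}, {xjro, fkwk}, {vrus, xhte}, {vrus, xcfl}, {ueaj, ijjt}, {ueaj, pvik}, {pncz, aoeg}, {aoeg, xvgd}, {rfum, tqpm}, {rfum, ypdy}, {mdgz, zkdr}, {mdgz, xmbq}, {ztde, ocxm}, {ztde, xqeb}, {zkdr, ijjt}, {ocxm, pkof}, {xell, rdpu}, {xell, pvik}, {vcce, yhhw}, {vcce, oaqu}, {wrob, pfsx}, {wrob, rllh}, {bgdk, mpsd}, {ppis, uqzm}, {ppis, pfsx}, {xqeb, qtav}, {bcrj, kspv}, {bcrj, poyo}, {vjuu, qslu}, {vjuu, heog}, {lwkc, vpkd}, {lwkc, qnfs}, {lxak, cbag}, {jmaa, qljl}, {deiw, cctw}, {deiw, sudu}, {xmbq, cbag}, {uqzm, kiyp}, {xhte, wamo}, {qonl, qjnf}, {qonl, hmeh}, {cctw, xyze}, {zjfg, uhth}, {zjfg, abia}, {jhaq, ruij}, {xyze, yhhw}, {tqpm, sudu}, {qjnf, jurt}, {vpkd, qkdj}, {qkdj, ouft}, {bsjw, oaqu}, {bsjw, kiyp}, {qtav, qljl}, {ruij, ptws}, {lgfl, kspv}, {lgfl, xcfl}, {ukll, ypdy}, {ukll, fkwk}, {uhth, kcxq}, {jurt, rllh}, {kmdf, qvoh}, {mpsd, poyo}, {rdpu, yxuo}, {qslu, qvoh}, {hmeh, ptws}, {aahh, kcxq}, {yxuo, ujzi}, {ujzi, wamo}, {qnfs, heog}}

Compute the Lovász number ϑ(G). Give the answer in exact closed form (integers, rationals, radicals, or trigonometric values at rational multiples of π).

N(kcxq) = {uhth, aahh}, |N(kcxq)| = 2.
deg(kspv) = 2; N(kspv) = {bcrj, lgfl}.
Vertex qonl has 2 neighbors: qjnf, hmeh.
N(wamo) = {xhte, ujzi}, |N(wamo)| = 2.
2-regular, N=81; connected 2-regular on 81 ⇒ C_{81}.
spec(A) ≈ [2.0, 1.99399, 1.97598, 1.94609, 1.9045, 1.85145, 1.78727, 1.71233, 1.6271, 1.53209, 1.42786, 1.31504, 1.19432, 1.06641, 0.93209, 0.79216, 0.64747, 0.49888, 0.3473, 0.19362, 0.03878, -0.11629, -0.27066, -0.42341, -0.57361, -0.72036, -0.86277, -1.0, -1.13121, -1.25562, -1.37248, -1.48109, -1.58079, -1.67098, -1.75112, -1.82073, -1.87939, -1.92674, -1.96251, -1.98648, -1.9985] (distinct, 5 d.p.).
With N=81: ϑ(G) = 81·(-(-1)*2*cos(pi/81))/(2−(-2*cos(pi/81))) = 81*cos(pi/81)/(cos(pi/81) + 1).
Numerically 40.484765310.
α=40, χ(Ḡ)=41; ϑ=81*cos(pi/81)/(cos(pi/81) + 1) lies between (both strict).

81*cos(pi/81)/(cos(pi/81) + 1)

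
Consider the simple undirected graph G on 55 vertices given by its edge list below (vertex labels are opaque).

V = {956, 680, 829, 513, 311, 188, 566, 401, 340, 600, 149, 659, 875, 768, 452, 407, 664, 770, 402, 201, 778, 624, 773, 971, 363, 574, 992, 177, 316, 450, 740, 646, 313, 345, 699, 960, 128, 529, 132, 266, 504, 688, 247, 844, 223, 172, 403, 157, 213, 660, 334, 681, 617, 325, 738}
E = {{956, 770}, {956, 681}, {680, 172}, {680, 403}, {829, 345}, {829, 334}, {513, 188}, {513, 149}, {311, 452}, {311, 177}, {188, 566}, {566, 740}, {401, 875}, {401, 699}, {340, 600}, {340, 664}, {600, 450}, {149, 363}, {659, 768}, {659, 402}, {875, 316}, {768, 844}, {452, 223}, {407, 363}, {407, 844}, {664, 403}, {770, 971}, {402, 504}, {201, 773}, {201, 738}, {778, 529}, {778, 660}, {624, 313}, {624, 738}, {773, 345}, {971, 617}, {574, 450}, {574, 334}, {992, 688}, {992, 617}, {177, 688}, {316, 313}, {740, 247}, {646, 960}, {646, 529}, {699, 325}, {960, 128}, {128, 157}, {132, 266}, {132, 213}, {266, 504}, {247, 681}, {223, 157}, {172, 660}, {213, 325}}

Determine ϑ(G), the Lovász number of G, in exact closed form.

deg(956) = 2; N(956) = {770, 681}.
Vertex 177 has 2 neighbors: 311, 688.
deg(172) = 2; N(172) = {680, 660}.
N(313) = {624, 316}, |N(313)| = 2.
Every vertex has degree 2 (N=55); this is C_{55}, the 55-cycle.
spec(A) ≈ [2.0, 1.98696, 1.94802, 1.88369, 1.7948, 1.68251, 1.54828, 1.39388, 1.2213, 1.03279, 0.83083, 0.61803, 0.39718, 0.17115, -0.05711, -0.28463, -0.50844, -0.72562, -0.93333, -1.12889, -1.30972, -1.47348, -1.61803, -1.74149, -1.84225, -1.91899, -1.97071, -1.99674] (distinct, 5 d.p.).
ϑ = −N·λ_min/(λ_max−λ_min) = −55·(-2*cos(pi/55))/(2−(-2*cos(pi/55))) = 55*cos(pi/55)/(cos(pi/55) + 1).
Numerically 27.477556878.
27 ≤ 55*cos(pi/55)/(cos(pi/55) + 1) ≤ 28: both strict.

55*cos(pi/55)/(cos(pi/55) + 1)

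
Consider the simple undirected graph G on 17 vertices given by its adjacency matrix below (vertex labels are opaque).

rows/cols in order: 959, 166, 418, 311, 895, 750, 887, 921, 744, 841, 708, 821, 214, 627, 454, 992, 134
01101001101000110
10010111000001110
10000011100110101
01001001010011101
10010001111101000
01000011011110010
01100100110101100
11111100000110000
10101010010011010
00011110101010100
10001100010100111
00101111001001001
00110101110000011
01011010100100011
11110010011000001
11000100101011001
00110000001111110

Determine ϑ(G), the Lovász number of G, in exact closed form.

sqrt(17)

deg(454) = 8; N(454) = {959, 166, 418, 311, 887, 841, 708, 134}.
deg(311) = 8; N(311) = {166, 895, 921, 841, 214, 627, 454, 134}.
Vertex 887 has 8 neighbors: 166, 418, 750, 744, 841, 821, 627, 454.
deg(214) = 8; N(214) = {418, 311, 750, 921, 744, 841, 992, 134}.
8-regular, N=17; SR(17,8,3,4) — a Paley graph.
The 3 distinct eigenvalues: [8.0, 1.562, -2.562].
ϑ = −N·λ_min/(λ_max−λ_min) = −17·(-sqrt(17)/2 - 1/2)/(8−(-sqrt(17)/2 - 1/2)) = sqrt(17).
= 4.1231… (decimal).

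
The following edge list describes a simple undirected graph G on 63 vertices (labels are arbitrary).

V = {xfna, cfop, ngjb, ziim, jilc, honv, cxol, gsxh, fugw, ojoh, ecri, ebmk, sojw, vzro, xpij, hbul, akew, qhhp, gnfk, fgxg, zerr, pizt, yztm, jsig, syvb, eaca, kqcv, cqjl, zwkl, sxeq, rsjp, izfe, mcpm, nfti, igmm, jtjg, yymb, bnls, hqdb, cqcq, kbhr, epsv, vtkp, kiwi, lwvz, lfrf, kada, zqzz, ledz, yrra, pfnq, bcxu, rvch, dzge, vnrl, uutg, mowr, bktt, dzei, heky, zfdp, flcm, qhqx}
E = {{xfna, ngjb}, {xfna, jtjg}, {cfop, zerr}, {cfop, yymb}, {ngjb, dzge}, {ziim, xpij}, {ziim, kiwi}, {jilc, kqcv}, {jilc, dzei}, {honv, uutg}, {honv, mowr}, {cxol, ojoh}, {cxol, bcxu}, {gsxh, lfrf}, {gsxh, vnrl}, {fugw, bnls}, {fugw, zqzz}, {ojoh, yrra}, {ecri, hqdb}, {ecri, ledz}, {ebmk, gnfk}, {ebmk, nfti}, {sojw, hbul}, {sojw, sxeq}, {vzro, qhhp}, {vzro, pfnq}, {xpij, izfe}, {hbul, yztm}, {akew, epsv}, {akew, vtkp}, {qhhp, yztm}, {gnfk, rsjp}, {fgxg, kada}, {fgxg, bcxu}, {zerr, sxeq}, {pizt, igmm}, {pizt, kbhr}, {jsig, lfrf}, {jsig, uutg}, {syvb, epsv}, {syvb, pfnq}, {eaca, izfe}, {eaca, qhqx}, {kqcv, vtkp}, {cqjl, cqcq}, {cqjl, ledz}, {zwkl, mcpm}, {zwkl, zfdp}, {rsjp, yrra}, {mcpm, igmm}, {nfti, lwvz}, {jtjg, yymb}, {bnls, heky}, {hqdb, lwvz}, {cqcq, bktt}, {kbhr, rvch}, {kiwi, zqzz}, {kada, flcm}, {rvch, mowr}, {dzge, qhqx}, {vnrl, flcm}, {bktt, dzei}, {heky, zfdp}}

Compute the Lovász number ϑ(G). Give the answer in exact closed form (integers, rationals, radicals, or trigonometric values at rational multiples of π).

63*cos(pi/63)/(cos(pi/63) + 1)

deg(gnfk) = 2; N(gnfk) = {ebmk, rsjp}.
deg(kbhr) = 2; N(kbhr) = {pizt, rvch}.
deg(zwkl) = 2; N(zwkl) = {mcpm, zfdp}.
Vertex cqjl has 2 neighbors: cqcq, ledz.
2-regular, N=63; this is C_{63}, the 63-cycle.
The 32 distinct eigenvalues: [2.0, 1.99006, 1.96034, 1.91115, 1.84295, 1.75644, 1.65248, 1.53209, 1.39647, 1.24698, 1.08509, 0.91242, 0.73068, 0.54168, 0.3473, 0.14946, -0.04986, -0.24869, -0.44504, -0.63697, -0.82257, -1.0, -1.16749, -1.32337, -1.4661, -1.59427, -1.70658, -1.80194, -1.87939, -1.93815, -1.97766, -1.99751].
−63·(-2*cos(pi/63)) / ((2)−(-2*cos(pi/63))) = 63*cos(pi/63)/(cos(pi/63) + 1) = ϑ(G).
Numerically 31.48041.
Check 31 ≤ 63*cos(pi/63)/(cos(pi/63) + 1) ≤ 32: both strict.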